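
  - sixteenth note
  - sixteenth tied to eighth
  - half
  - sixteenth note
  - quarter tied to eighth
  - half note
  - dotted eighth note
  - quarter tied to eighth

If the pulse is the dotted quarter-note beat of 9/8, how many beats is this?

6

One dotted quarter-note beat = 6 sixteenth notes.
Express everything in sixteenth notes: sixteenth note = 1; sixteenth tied to eighth (sixteenth + eighth) = 3; half = 8; sixteenth note = 1; quarter tied to eighth (quarter + eighth) = 6; half note = 8; dotted eighth note = 3; quarter tied to eighth (quarter + eighth) = 6.
Sum: 1 + 3 + 8 + 1 + 6 + 8 + 3 + 6 = 36.
36 ÷ 6 = 6 beats.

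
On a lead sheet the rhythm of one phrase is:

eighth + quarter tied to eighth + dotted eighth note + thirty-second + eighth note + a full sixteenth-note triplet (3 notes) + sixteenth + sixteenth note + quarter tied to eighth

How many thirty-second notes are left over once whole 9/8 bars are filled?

11

One bar of 9/8 = 36 thirty-second notes.
Express everything in thirty-second notes: eighth = 4; quarter tied to eighth (quarter + eighth) = 12; dotted eighth note = 6; thirty-second = 1; eighth note = 4; a full sixteenth-note triplet (3 notes) (three triplet sixteenths span one eighth) = 4; sixteenth = 2; sixteenth note = 2; quarter tied to eighth (quarter + eighth) = 12.
Sum: 4 + 12 + 6 + 1 + 4 + 4 + 2 + 2 + 12 = 47.
47 ÷ 36 = 1 complete bar with 11 thirty-second notes remaining.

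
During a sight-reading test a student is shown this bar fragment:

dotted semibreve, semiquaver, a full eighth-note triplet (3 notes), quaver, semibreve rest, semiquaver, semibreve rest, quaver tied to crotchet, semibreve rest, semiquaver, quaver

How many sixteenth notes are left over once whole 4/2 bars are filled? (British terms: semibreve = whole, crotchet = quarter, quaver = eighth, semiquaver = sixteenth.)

One bar of 4/2 = 32 sixteenth notes.
Convert each value to sixteenth notes: dotted semibreve = 24; semiquaver = 1; a full eighth-note triplet (3 notes) (three triplet eighths span one quarter) = 4; quaver = 2; semibreve rest = 16; semiquaver = 1; semibreve rest = 16; quaver tied to crotchet (quaver + crotchet) = 6; semibreve rest = 16; semiquaver = 1; quaver = 2.
Altogether 24 + 1 + 4 + 2 + 16 + 1 + 16 + 6 + 16 + 1 + 2 = 89.
89 ÷ 32 = 2 complete bars with 25 sixteenth notes remaining.

25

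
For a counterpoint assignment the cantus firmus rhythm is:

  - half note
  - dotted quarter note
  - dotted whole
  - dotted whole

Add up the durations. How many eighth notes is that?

In eighth notes: half note = 4; dotted quarter note = 3; dotted whole = 12; dotted whole = 12.
Sum: 4 + 3 + 12 + 12 = 31 eighth notes.

31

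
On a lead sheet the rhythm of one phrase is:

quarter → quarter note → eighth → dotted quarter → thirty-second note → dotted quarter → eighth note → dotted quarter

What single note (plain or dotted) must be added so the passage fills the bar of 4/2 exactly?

dotted sixteenth note

The bar of 4/2 = 64 thirty-second notes.
Each duration in thirty-second notes: quarter = 8; quarter note = 8; eighth = 4; dotted quarter = 12; thirty-second note = 1; dotted quarter = 12; eighth note = 4; dotted quarter = 12.
Total: 8 + 8 + 4 + 12 + 1 + 12 + 4 + 12 = 61.
Remaining: 64 − 61 = 3 thirty-second notes, which is a dotted sixteenth note.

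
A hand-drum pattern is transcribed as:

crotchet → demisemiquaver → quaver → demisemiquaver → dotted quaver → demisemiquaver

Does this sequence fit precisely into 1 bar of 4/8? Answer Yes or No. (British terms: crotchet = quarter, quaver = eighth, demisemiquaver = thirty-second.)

One bar of 4/8 = 16 thirty-second notes.
Each duration in thirty-second notes: crotchet = 8; demisemiquaver = 1; quaver = 4; demisemiquaver = 1; dotted quaver = 6; demisemiquaver = 1.
Adding: 8 + 1 + 4 + 1 + 6 + 1 = 21.
21 exceeds 16, so the answer is No.

No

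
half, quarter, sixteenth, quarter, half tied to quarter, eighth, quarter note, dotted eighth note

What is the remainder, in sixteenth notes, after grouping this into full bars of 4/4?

6

One bar of 4/4 = 16 sixteenth notes.
Each duration in sixteenth notes: half = 8; quarter = 4; sixteenth = 1; quarter = 4; half tied to quarter (half + quarter) = 12; eighth = 2; quarter note = 4; dotted eighth note = 3.
Sum: 8 + 4 + 1 + 4 + 12 + 2 + 4 + 3 = 38.
38 ÷ 16 = 2 complete bars with 6 sixteenth notes remaining.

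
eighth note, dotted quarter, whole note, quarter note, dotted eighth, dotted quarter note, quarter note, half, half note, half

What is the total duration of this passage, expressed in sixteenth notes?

65

Convert each value to sixteenth notes: eighth note = 2; dotted quarter = 6; whole note = 16; quarter note = 4; dotted eighth = 3; dotted quarter note = 6; quarter note = 4; half = 8; half note = 8; half = 8.
Total: 2 + 6 + 16 + 4 + 3 + 6 + 4 + 8 + 8 + 8 = 65 sixteenth notes.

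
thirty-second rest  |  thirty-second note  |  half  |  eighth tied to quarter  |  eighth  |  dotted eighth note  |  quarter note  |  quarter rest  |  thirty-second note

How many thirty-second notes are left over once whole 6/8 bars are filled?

9

One bar of 6/8 = 24 thirty-second notes.
Express everything in thirty-second notes: thirty-second rest = 1; thirty-second note = 1; half = 16; eighth tied to quarter (eighth + quarter) = 12; eighth = 4; dotted eighth note = 6; quarter note = 8; quarter rest = 8; thirty-second note = 1.
Total: 1 + 1 + 16 + 12 + 4 + 6 + 8 + 8 + 1 = 57.
57 ÷ 24 = 2 complete bars with 9 thirty-second notes remaining.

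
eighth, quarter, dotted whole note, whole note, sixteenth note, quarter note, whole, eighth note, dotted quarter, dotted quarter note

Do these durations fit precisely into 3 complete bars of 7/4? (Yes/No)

One bar of 7/4 = 28 sixteenth notes, so 3 bars = 84.
In sixteenth notes: eighth = 2; quarter = 4; dotted whole note = 24; whole note = 16; sixteenth note = 1; quarter note = 4; whole = 16; eighth note = 2; dotted quarter = 6; dotted quarter note = 6.
Altogether 2 + 4 + 24 + 16 + 1 + 4 + 16 + 2 + 6 + 6 = 81.
81 falls short of 84, so the answer is No.

No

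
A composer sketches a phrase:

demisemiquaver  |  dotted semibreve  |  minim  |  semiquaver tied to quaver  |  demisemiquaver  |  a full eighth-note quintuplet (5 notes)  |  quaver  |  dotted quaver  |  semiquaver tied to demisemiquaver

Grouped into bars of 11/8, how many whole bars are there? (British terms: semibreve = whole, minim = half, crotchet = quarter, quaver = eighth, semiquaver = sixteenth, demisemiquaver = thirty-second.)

One bar of 11/8 = 44 thirty-second notes.
Working in thirty-second notes: demisemiquaver = 1; dotted semibreve = 48; minim = 16; semiquaver tied to quaver (semiquaver + quaver) = 6; demisemiquaver = 1; a full eighth-note quintuplet (5 notes) (five quintuplet eighths span one half) = 16; quaver = 4; dotted quaver = 6; semiquaver tied to demisemiquaver (semiquaver + demisemiquaver) = 3.
Adding: 1 + 48 + 16 + 6 + 1 + 16 + 4 + 6 + 3 = 101.
101 ÷ 44 = 2 complete bars with 13 left over.

2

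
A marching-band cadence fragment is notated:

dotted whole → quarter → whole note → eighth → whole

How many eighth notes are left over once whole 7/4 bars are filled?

3

One bar of 7/4 = 14 eighth notes.
Working in eighth notes: dotted whole = 12; quarter = 2; whole note = 8; eighth = 1; whole = 8.
Sum: 12 + 2 + 8 + 1 + 8 = 31.
31 ÷ 14 = 2 complete bars with 3 eighth notes remaining.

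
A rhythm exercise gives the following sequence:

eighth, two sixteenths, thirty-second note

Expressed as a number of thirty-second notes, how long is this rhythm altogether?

9

Working in thirty-second notes: eighth = 4; sixteenth = 2; sixteenth = 2; thirty-second note = 1.
Altogether 4 + 2 + 2 + 1 = 9 thirty-second notes.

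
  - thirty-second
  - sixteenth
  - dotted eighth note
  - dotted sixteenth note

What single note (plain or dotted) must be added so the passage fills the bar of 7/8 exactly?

The bar of 7/8 = 28 thirty-second notes.
Working in thirty-second notes: thirty-second = 1; sixteenth = 2; dotted eighth note = 6; dotted sixteenth note = 3.
Total: 1 + 2 + 6 + 3 = 12.
Remaining: 28 − 12 = 16 thirty-second notes, which is a half note.

half note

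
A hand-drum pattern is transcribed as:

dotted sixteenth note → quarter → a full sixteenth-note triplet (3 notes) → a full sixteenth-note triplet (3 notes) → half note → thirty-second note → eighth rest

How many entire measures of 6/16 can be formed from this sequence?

3

One bar of 6/16 = 12 thirty-second notes.
Each duration in thirty-second notes: dotted sixteenth note = 3; quarter = 8; a full sixteenth-note triplet (3 notes) (three triplet sixteenths span one eighth) = 4; a full sixteenth-note triplet (3 notes) (three triplet sixteenths span one eighth) = 4; half note = 16; thirty-second note = 1; eighth rest = 4.
Total: 3 + 8 + 4 + 4 + 16 + 1 + 4 = 40.
40 ÷ 12 = 3 complete bars with 4 left over.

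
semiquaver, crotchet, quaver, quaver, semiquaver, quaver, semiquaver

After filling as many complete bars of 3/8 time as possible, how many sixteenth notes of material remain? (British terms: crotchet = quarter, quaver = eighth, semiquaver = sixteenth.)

One bar of 3/8 = 6 sixteenth notes.
Each duration in sixteenth notes: semiquaver = 1; crotchet = 4; quaver = 2; quaver = 2; semiquaver = 1; quaver = 2; semiquaver = 1.
Total: 1 + 4 + 2 + 2 + 1 + 2 + 1 = 13.
13 ÷ 6 = 2 complete bars with 1 sixteenth note remaining.

1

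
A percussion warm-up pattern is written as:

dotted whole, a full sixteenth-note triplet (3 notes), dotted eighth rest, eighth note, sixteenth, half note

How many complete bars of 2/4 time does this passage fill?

One bar of 2/4 = 8 sixteenth notes.
Working in sixteenth notes: dotted whole = 24; a full sixteenth-note triplet (3 notes) (three triplet sixteenths span one eighth) = 2; dotted eighth rest = 3; eighth note = 2; sixteenth = 1; half note = 8.
Total: 24 + 2 + 3 + 2 + 1 + 8 = 40.
40 ÷ 8 = 5 complete bars with 0 left over.

5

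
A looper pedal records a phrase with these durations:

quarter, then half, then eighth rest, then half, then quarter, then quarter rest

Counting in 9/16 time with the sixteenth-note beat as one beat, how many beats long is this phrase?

30

One sixteenth-note beat = 2 thirty-second notes.
Express everything in thirty-second notes: quarter = 8; half = 16; eighth rest = 4; half = 16; quarter = 8; quarter rest = 8.
Sum: 8 + 16 + 4 + 16 + 8 + 8 = 60.
60 ÷ 2 = 30 beats.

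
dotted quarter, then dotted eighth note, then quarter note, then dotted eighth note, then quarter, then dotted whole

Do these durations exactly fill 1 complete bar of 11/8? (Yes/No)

One bar of 11/8 = 22 sixteenth notes.
In sixteenth notes: dotted quarter = 6; dotted eighth note = 3; quarter note = 4; dotted eighth note = 3; quarter = 4; dotted whole = 24.
Total: 6 + 3 + 4 + 3 + 4 + 24 = 44.
44 exceeds 22, so the answer is No.

No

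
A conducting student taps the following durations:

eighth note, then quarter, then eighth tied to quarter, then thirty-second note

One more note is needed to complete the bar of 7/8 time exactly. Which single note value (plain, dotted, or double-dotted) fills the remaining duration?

dotted sixteenth note

The bar of 7/8 = 28 thirty-second notes.
In thirty-second notes: eighth note = 4; quarter = 8; eighth tied to quarter (eighth + quarter) = 12; thirty-second note = 1.
Total: 4 + 8 + 12 + 1 = 25.
Remaining: 28 − 25 = 3 thirty-second notes, which is a dotted sixteenth note.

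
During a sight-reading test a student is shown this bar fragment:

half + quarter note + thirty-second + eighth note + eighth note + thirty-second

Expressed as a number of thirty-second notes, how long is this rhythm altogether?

Working in thirty-second notes: half = 16; quarter note = 8; thirty-second = 1; eighth note = 4; eighth note = 4; thirty-second = 1.
Total: 16 + 8 + 1 + 4 + 4 + 1 = 34 thirty-second notes.

34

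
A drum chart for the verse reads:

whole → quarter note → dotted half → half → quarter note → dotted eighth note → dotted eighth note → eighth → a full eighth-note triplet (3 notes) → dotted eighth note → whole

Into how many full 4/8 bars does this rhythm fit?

One bar of 4/8 = 8 sixteenth notes.
Each duration in sixteenth notes: whole = 16; quarter note = 4; dotted half = 12; half = 8; quarter note = 4; dotted eighth note = 3; dotted eighth note = 3; eighth = 2; a full eighth-note triplet (3 notes) (three triplet eighths span one quarter) = 4; dotted eighth note = 3; whole = 16.
Adding: 16 + 4 + 12 + 8 + 4 + 3 + 3 + 2 + 4 + 3 + 16 = 75.
75 ÷ 8 = 9 complete bars with 3 left over.

9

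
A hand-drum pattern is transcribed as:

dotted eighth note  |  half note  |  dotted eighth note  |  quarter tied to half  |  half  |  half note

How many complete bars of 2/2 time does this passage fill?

One bar of 2/2 = 16 sixteenth notes.
Each duration in sixteenth notes: dotted eighth note = 3; half note = 8; dotted eighth note = 3; quarter tied to half (quarter + half) = 12; half = 8; half note = 8.
Total: 3 + 8 + 3 + 12 + 8 + 8 = 42.
42 ÷ 16 = 2 complete bars with 10 left over.

2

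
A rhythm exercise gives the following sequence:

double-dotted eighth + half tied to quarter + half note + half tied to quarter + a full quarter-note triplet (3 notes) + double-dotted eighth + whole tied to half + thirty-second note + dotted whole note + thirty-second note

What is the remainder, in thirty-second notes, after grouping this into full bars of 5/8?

One bar of 5/8 = 20 thirty-second notes.
In thirty-second notes: double-dotted eighth = 7; half tied to quarter (half + quarter) = 24; half note = 16; half tied to quarter (half + quarter) = 24; a full quarter-note triplet (3 notes) (three triplet quarters span one half) = 16; double-dotted eighth = 7; whole tied to half (whole + half) = 48; thirty-second note = 1; dotted whole note = 48; thirty-second note = 1.
Adding: 7 + 24 + 16 + 24 + 16 + 7 + 48 + 1 + 48 + 1 = 192.
192 ÷ 20 = 9 complete bars with 12 thirty-second notes remaining.

12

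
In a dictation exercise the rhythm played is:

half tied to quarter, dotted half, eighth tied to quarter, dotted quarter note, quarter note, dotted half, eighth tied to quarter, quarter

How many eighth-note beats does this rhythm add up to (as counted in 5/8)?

31

One eighth-note beat = 2 sixteenth notes.
Each duration in sixteenth notes: half tied to quarter (half + quarter) = 12; dotted half = 12; eighth tied to quarter (eighth + quarter) = 6; dotted quarter note = 6; quarter note = 4; dotted half = 12; eighth tied to quarter (eighth + quarter) = 6; quarter = 4.
Adding: 12 + 12 + 6 + 6 + 4 + 12 + 6 + 4 = 62.
62 ÷ 2 = 31 beats.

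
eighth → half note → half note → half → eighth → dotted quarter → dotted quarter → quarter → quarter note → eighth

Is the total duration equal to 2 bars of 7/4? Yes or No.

One bar of 7/4 = 14 eighth notes, so 2 bars = 28.
Convert each value to eighth notes: eighth = 1; half note = 4; half note = 4; half = 4; eighth = 1; dotted quarter = 3; dotted quarter = 3; quarter = 2; quarter note = 2; eighth = 1.
Adding: 1 + 4 + 4 + 4 + 1 + 3 + 3 + 2 + 2 + 1 = 25.
25 falls short of 28, so the answer is No.

No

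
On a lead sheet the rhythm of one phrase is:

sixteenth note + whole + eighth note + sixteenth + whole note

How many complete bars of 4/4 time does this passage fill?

One bar of 4/4 = 16 sixteenth notes.
In sixteenth notes: sixteenth note = 1; whole = 16; eighth note = 2; sixteenth = 1; whole note = 16.
Total: 1 + 16 + 2 + 1 + 16 = 36.
36 ÷ 16 = 2 complete bars with 4 left over.

2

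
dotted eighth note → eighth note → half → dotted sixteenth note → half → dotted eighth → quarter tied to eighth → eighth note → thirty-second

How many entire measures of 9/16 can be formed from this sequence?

One bar of 9/16 = 18 thirty-second notes.
Working in thirty-second notes: dotted eighth note = 6; eighth note = 4; half = 16; dotted sixteenth note = 3; half = 16; dotted eighth = 6; quarter tied to eighth (quarter + eighth) = 12; eighth note = 4; thirty-second = 1.
Total: 6 + 4 + 16 + 3 + 16 + 6 + 12 + 4 + 1 = 68.
68 ÷ 18 = 3 complete bars with 14 left over.

3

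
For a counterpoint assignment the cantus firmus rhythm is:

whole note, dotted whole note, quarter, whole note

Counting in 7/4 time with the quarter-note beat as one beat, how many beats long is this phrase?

One quarter-note beat = 2 eighth notes.
Express everything in eighth notes: whole note = 8; dotted whole note = 12; quarter = 2; whole note = 8.
Adding: 8 + 12 + 2 + 8 = 30.
30 ÷ 2 = 15 beats.

15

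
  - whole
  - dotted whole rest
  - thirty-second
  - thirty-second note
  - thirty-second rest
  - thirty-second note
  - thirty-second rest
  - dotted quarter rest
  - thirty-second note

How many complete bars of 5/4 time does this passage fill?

2

One bar of 5/4 = 40 thirty-second notes.
Working in thirty-second notes: whole = 32; dotted whole rest = 48; thirty-second = 1; thirty-second note = 1; thirty-second rest = 1; thirty-second note = 1; thirty-second rest = 1; dotted quarter rest = 12; thirty-second note = 1.
Altogether 32 + 48 + 1 + 1 + 1 + 1 + 1 + 12 + 1 = 98.
98 ÷ 40 = 2 complete bars with 18 left over.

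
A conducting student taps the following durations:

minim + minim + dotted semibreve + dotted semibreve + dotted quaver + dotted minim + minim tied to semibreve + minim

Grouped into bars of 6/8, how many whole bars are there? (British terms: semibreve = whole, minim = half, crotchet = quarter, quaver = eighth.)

9

One bar of 6/8 = 12 sixteenth notes.
Convert each value to sixteenth notes: minim = 8; minim = 8; dotted semibreve = 24; dotted semibreve = 24; dotted quaver = 3; dotted minim = 12; minim tied to semibreve (minim + semibreve) = 24; minim = 8.
Adding: 8 + 8 + 24 + 24 + 3 + 12 + 24 + 8 = 111.
111 ÷ 12 = 9 complete bars with 3 left over.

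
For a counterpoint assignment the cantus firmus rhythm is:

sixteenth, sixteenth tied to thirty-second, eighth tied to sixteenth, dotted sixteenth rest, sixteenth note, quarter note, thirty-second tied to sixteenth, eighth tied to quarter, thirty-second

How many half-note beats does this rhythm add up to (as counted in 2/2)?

2.5

One half-note beat = 16 thirty-second notes.
Express everything in thirty-second notes: sixteenth = 2; sixteenth tied to thirty-second (sixteenth + thirty-second) = 3; eighth tied to sixteenth (eighth + sixteenth) = 6; dotted sixteenth rest = 3; sixteenth note = 2; quarter note = 8; thirty-second tied to sixteenth (thirty-second + sixteenth) = 3; eighth tied to quarter (eighth + quarter) = 12; thirty-second = 1.
Altogether 2 + 3 + 6 + 3 + 2 + 8 + 3 + 12 + 1 = 40.
40 ÷ 16 = 2.5 beats.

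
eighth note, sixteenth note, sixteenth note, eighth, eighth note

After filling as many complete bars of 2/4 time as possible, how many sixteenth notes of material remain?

0

One bar of 2/4 = 8 sixteenth notes.
Working in sixteenth notes: eighth note = 2; sixteenth note = 1; sixteenth note = 1; eighth = 2; eighth note = 2.
Sum: 2 + 1 + 1 + 2 + 2 = 8.
8 ÷ 8 = 1 complete bar with 0 sixteenth notes remaining.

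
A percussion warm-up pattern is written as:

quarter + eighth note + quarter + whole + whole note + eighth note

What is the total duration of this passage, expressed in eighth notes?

22

Each duration in eighth notes: quarter = 2; eighth note = 1; quarter = 2; whole = 8; whole note = 8; eighth note = 1.
Total: 2 + 1 + 2 + 8 + 8 + 1 = 22 eighth notes.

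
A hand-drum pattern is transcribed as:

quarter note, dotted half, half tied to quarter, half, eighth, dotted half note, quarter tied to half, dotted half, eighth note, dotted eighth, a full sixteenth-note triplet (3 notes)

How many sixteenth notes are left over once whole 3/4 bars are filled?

9

One bar of 3/4 = 12 sixteenth notes.
Express everything in sixteenth notes: quarter note = 4; dotted half = 12; half tied to quarter (half + quarter) = 12; half = 8; eighth = 2; dotted half note = 12; quarter tied to half (quarter + half) = 12; dotted half = 12; eighth note = 2; dotted eighth = 3; a full sixteenth-note triplet (3 notes) (three triplet sixteenths span one eighth) = 2.
Sum: 4 + 12 + 12 + 8 + 2 + 12 + 12 + 12 + 2 + 3 + 2 = 81.
81 ÷ 12 = 6 complete bars with 9 sixteenth notes remaining.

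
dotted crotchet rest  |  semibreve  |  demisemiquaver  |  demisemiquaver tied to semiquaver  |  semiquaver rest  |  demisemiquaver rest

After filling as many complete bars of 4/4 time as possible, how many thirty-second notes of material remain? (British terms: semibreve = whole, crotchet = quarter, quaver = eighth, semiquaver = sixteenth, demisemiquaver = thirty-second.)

19

One bar of 4/4 = 32 thirty-second notes.
Express everything in thirty-second notes: dotted crotchet rest = 12; semibreve = 32; demisemiquaver = 1; demisemiquaver tied to semiquaver (demisemiquaver + semiquaver) = 3; semiquaver rest = 2; demisemiquaver rest = 1.
Sum: 12 + 32 + 1 + 3 + 2 + 1 = 51.
51 ÷ 32 = 1 complete bar with 19 thirty-second notes remaining.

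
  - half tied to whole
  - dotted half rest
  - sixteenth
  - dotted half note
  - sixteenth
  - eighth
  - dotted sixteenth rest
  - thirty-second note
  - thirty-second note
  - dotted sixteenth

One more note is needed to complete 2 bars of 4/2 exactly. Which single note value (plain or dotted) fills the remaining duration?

half note

2 bars of 4/2 = 128 thirty-second notes.
Express everything in thirty-second notes: half tied to whole (half + whole) = 48; dotted half rest = 24; sixteenth = 2; dotted half note = 24; sixteenth = 2; eighth = 4; dotted sixteenth rest = 3; thirty-second note = 1; thirty-second note = 1; dotted sixteenth = 3.
Sum: 48 + 24 + 2 + 24 + 2 + 4 + 3 + 1 + 1 + 3 = 112.
Remaining: 128 − 112 = 16 thirty-second notes, which is a half note.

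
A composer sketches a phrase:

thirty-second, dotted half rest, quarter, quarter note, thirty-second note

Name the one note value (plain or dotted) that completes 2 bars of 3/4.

2 bars of 3/4 = 48 thirty-second notes.
Each duration in thirty-second notes: thirty-second = 1; dotted half rest = 24; quarter = 8; quarter note = 8; thirty-second note = 1.
Total: 1 + 24 + 8 + 8 + 1 = 42.
Remaining: 48 − 42 = 6 thirty-second notes, which is a dotted eighth note.

dotted eighth note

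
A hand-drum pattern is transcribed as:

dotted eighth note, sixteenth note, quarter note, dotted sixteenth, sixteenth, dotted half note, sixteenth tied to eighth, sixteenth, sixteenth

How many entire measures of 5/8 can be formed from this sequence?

One bar of 5/8 = 20 thirty-second notes.
Working in thirty-second notes: dotted eighth note = 6; sixteenth note = 2; quarter note = 8; dotted sixteenth = 3; sixteenth = 2; dotted half note = 24; sixteenth tied to eighth (sixteenth + eighth) = 6; sixteenth = 2; sixteenth = 2.
Sum: 6 + 2 + 8 + 3 + 2 + 24 + 6 + 2 + 2 = 55.
55 ÷ 20 = 2 complete bars with 15 left over.

2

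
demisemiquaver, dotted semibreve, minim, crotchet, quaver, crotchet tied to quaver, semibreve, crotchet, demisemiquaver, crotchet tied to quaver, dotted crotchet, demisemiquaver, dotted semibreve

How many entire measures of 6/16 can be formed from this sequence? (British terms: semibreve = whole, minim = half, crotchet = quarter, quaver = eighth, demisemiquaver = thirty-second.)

16

One bar of 6/16 = 12 thirty-second notes.
Each duration in thirty-second notes: demisemiquaver = 1; dotted semibreve = 48; minim = 16; crotchet = 8; quaver = 4; crotchet tied to quaver (crotchet + quaver) = 12; semibreve = 32; crotchet = 8; demisemiquaver = 1; crotchet tied to quaver (crotchet + quaver) = 12; dotted crotchet = 12; demisemiquaver = 1; dotted semibreve = 48.
Sum: 1 + 48 + 16 + 8 + 4 + 12 + 32 + 8 + 1 + 12 + 12 + 1 + 48 = 203.
203 ÷ 12 = 16 complete bars with 11 left over.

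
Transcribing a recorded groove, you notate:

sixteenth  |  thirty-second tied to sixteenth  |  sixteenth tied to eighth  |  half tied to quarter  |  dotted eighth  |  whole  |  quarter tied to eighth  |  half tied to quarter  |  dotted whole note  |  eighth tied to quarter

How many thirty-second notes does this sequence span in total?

Convert each value to thirty-second notes: sixteenth = 2; thirty-second tied to sixteenth (thirty-second + sixteenth) = 3; sixteenth tied to eighth (sixteenth + eighth) = 6; half tied to quarter (half + quarter) = 24; dotted eighth = 6; whole = 32; quarter tied to eighth (quarter + eighth) = 12; half tied to quarter (half + quarter) = 24; dotted whole note = 48; eighth tied to quarter (eighth + quarter) = 12.
Altogether 2 + 3 + 6 + 24 + 6 + 32 + 12 + 24 + 48 + 12 = 169 thirty-second notes.

169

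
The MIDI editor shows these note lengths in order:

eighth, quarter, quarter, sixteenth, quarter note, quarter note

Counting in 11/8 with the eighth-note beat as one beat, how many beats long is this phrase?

One eighth-note beat = 2 sixteenth notes.
Convert each value to sixteenth notes: eighth = 2; quarter = 4; quarter = 4; sixteenth = 1; quarter note = 4; quarter note = 4.
Total: 2 + 4 + 4 + 1 + 4 + 4 = 19.
19 ÷ 2 = 9.5 beats.

9.5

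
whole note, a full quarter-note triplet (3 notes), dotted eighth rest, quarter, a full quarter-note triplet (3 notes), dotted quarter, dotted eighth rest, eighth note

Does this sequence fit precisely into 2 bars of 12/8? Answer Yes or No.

No

One bar of 12/8 = 24 sixteenth notes, so 2 bars = 48.
Convert each value to sixteenth notes: whole note = 16; a full quarter-note triplet (3 notes) (three triplet quarters span one half) = 8; dotted eighth rest = 3; quarter = 4; a full quarter-note triplet (3 notes) (three triplet quarters span one half) = 8; dotted quarter = 6; dotted eighth rest = 3; eighth note = 2.
Total: 16 + 8 + 3 + 4 + 8 + 6 + 3 + 2 = 50.
50 exceeds 48, so the answer is No.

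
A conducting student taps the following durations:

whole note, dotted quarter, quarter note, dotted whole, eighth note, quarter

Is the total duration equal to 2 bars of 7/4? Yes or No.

One bar of 7/4 = 14 eighth notes, so 2 bars = 28.
Convert each value to eighth notes: whole note = 8; dotted quarter = 3; quarter note = 2; dotted whole = 12; eighth note = 1; quarter = 2.
Sum: 8 + 3 + 2 + 12 + 1 + 2 = 28.
28 equals 28, so the answer is Yes.

Yes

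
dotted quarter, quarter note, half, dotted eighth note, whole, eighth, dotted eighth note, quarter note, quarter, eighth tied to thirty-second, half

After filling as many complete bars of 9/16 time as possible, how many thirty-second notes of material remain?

13

One bar of 9/16 = 18 thirty-second notes.
In thirty-second notes: dotted quarter = 12; quarter note = 8; half = 16; dotted eighth note = 6; whole = 32; eighth = 4; dotted eighth note = 6; quarter note = 8; quarter = 8; eighth tied to thirty-second (eighth + thirty-second) = 5; half = 16.
Altogether 12 + 8 + 16 + 6 + 32 + 4 + 6 + 8 + 8 + 5 + 16 = 121.
121 ÷ 18 = 6 complete bars with 13 thirty-second notes remaining.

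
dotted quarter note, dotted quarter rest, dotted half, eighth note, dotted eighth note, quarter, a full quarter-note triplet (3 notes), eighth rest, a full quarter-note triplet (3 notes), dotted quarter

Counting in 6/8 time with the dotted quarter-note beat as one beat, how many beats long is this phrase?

9.5

One dotted quarter-note beat = 6 sixteenth notes.
Each duration in sixteenth notes: dotted quarter note = 6; dotted quarter rest = 6; dotted half = 12; eighth note = 2; dotted eighth note = 3; quarter = 4; a full quarter-note triplet (3 notes) (three triplet quarters span one half) = 8; eighth rest = 2; a full quarter-note triplet (3 notes) (three triplet quarters span one half) = 8; dotted quarter = 6.
Sum: 6 + 6 + 12 + 2 + 3 + 4 + 8 + 2 + 8 + 6 = 57.
57 ÷ 6 = 9.5 beats.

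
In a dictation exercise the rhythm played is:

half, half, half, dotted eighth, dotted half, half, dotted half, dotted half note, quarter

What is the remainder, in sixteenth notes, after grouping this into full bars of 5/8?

One bar of 5/8 = 10 sixteenth notes.
In sixteenth notes: half = 8; half = 8; half = 8; dotted eighth = 3; dotted half = 12; half = 8; dotted half = 12; dotted half note = 12; quarter = 4.
Total: 8 + 8 + 8 + 3 + 12 + 8 + 12 + 12 + 4 = 75.
75 ÷ 10 = 7 complete bars with 5 sixteenth notes remaining.

5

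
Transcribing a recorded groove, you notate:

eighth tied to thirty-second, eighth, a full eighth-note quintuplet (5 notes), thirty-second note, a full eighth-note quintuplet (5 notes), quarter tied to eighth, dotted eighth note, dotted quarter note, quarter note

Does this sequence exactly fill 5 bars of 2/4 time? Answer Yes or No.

Yes

One bar of 2/4 = 16 thirty-second notes, so 5 bars = 80.
Express everything in thirty-second notes: eighth tied to thirty-second (eighth + thirty-second) = 5; eighth = 4; a full eighth-note quintuplet (5 notes) (five quintuplet eighths span one half) = 16; thirty-second note = 1; a full eighth-note quintuplet (5 notes) (five quintuplet eighths span one half) = 16; quarter tied to eighth (quarter + eighth) = 12; dotted eighth note = 6; dotted quarter note = 12; quarter note = 8.
Altogether 5 + 4 + 16 + 1 + 16 + 12 + 6 + 12 + 8 = 80.
80 equals 80, so the answer is Yes.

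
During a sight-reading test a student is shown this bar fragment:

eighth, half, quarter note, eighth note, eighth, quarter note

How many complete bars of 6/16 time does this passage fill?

One bar of 6/16 = 3 eighth notes.
Convert each value to eighth notes: eighth = 1; half = 4; quarter note = 2; eighth note = 1; eighth = 1; quarter note = 2.
Sum: 1 + 4 + 2 + 1 + 1 + 2 = 11.
11 ÷ 3 = 3 complete bars with 2 left over.

3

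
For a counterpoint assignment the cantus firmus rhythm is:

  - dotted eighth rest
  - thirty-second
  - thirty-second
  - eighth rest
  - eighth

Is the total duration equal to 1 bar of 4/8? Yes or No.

Yes

One bar of 4/8 = 16 thirty-second notes.
Express everything in thirty-second notes: dotted eighth rest = 6; thirty-second = 1; thirty-second = 1; eighth rest = 4; eighth = 4.
Adding: 6 + 1 + 1 + 4 + 4 = 16.
16 equals 16, so the answer is Yes.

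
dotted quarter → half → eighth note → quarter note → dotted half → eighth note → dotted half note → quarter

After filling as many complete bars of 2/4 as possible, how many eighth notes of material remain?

1

One bar of 2/4 = 4 eighth notes.
Working in eighth notes: dotted quarter = 3; half = 4; eighth note = 1; quarter note = 2; dotted half = 6; eighth note = 1; dotted half note = 6; quarter = 2.
Adding: 3 + 4 + 1 + 2 + 6 + 1 + 6 + 2 = 25.
25 ÷ 4 = 6 complete bars with 1 eighth note remaining.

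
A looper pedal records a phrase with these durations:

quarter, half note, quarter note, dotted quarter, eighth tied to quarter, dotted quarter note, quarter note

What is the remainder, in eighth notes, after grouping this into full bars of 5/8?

4

One bar of 5/8 = 5 eighth notes.
Express everything in eighth notes: quarter = 2; half note = 4; quarter note = 2; dotted quarter = 3; eighth tied to quarter (eighth + quarter) = 3; dotted quarter note = 3; quarter note = 2.
Total: 2 + 4 + 2 + 3 + 3 + 3 + 2 = 19.
19 ÷ 5 = 3 complete bars with 4 eighth notes remaining.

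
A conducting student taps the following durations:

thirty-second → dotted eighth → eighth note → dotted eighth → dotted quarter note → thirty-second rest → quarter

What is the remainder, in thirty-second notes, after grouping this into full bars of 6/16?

One bar of 6/16 = 12 thirty-second notes.
Convert each value to thirty-second notes: thirty-second = 1; dotted eighth = 6; eighth note = 4; dotted eighth = 6; dotted quarter note = 12; thirty-second rest = 1; quarter = 8.
Adding: 1 + 6 + 4 + 6 + 12 + 1 + 8 = 38.
38 ÷ 12 = 3 complete bars with 2 thirty-second notes remaining.

2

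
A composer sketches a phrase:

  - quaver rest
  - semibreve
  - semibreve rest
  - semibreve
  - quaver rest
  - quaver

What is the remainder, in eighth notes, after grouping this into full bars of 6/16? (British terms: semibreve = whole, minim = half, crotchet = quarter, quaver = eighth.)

One bar of 6/16 = 3 eighth notes.
Convert each value to eighth notes: quaver rest = 1; semibreve = 8; semibreve rest = 8; semibreve = 8; quaver rest = 1; quaver = 1.
Altogether 1 + 8 + 8 + 8 + 1 + 1 = 27.
27 ÷ 3 = 9 complete bars with 0 eighth notes remaining.

0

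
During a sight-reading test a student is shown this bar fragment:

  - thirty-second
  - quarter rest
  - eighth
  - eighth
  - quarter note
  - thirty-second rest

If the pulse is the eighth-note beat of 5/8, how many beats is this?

One eighth-note beat = 4 thirty-second notes.
Convert each value to thirty-second notes: thirty-second = 1; quarter rest = 8; eighth = 4; eighth = 4; quarter note = 8; thirty-second rest = 1.
Altogether 1 + 8 + 4 + 4 + 8 + 1 = 26.
26 ÷ 4 = 6.5 beats.

6.5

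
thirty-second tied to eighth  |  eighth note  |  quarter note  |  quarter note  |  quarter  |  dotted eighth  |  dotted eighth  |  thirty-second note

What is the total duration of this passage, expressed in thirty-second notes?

In thirty-second notes: thirty-second tied to eighth (thirty-second + eighth) = 5; eighth note = 4; quarter note = 8; quarter note = 8; quarter = 8; dotted eighth = 6; dotted eighth = 6; thirty-second note = 1.
Total: 5 + 4 + 8 + 8 + 8 + 6 + 6 + 1 = 46 thirty-second notes.

46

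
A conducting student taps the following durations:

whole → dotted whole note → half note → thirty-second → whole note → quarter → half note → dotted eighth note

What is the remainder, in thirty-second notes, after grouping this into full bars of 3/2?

One bar of 3/2 = 48 thirty-second notes.
Express everything in thirty-second notes: whole = 32; dotted whole note = 48; half note = 16; thirty-second = 1; whole note = 32; quarter = 8; half note = 16; dotted eighth note = 6.
Altogether 32 + 48 + 16 + 1 + 32 + 8 + 16 + 6 = 159.
159 ÷ 48 = 3 complete bars with 15 thirty-second notes remaining.

15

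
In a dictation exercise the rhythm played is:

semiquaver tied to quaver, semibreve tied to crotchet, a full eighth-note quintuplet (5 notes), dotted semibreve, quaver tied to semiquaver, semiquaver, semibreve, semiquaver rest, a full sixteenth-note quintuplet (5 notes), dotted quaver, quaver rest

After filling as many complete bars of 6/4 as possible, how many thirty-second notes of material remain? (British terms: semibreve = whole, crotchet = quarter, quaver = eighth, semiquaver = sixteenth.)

26

One bar of 6/4 = 24 sixteenth notes.
Express everything in sixteenth notes: semiquaver tied to quaver (semiquaver + quaver) = 3; semibreve tied to crotchet (semibreve + crotchet) = 20; a full eighth-note quintuplet (5 notes) (five quintuplet eighths span one half) = 8; dotted semibreve = 24; quaver tied to semiquaver (quaver + semiquaver) = 3; semiquaver = 1; semibreve = 16; semiquaver rest = 1; a full sixteenth-note quintuplet (5 notes) (five quintuplet sixteenths span one quarter) = 4; dotted quaver = 3; quaver rest = 2.
Adding: 3 + 20 + 8 + 24 + 3 + 1 + 16 + 1 + 4 + 3 + 2 = 85.
85 ÷ 24 = 3 complete bars with 13 sixteenth notes remaining = 26 thirty-second notes.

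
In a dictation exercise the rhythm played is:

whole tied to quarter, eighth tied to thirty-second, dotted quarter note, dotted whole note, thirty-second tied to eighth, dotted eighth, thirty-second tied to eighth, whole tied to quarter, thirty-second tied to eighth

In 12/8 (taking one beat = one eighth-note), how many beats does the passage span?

One eighth-note beat = 4 thirty-second notes.
Convert each value to thirty-second notes: whole tied to quarter (whole + quarter) = 40; eighth tied to thirty-second (eighth + thirty-second) = 5; dotted quarter note = 12; dotted whole note = 48; thirty-second tied to eighth (thirty-second + eighth) = 5; dotted eighth = 6; thirty-second tied to eighth (thirty-second + eighth) = 5; whole tied to quarter (whole + quarter) = 40; thirty-second tied to eighth (thirty-second + eighth) = 5.
Total: 40 + 5 + 12 + 48 + 5 + 6 + 5 + 40 + 5 = 166.
166 ÷ 4 = 41.5 beats.

41.5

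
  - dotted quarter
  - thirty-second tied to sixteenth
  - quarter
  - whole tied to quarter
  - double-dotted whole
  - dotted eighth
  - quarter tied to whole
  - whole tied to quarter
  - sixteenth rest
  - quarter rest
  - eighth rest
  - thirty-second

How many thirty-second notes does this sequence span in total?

Express everything in thirty-second notes: dotted quarter = 12; thirty-second tied to sixteenth (thirty-second + sixteenth) = 3; quarter = 8; whole tied to quarter (whole + quarter) = 40; double-dotted whole = 56; dotted eighth = 6; quarter tied to whole (quarter + whole) = 40; whole tied to quarter (whole + quarter) = 40; sixteenth rest = 2; quarter rest = 8; eighth rest = 4; thirty-second = 1.
Total: 12 + 3 + 8 + 40 + 56 + 6 + 40 + 40 + 2 + 8 + 4 + 1 = 220 thirty-second notes.

220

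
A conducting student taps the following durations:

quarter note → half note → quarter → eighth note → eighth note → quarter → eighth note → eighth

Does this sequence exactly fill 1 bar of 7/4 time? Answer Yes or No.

One bar of 7/4 = 14 eighth notes.
Working in eighth notes: quarter note = 2; half note = 4; quarter = 2; eighth note = 1; eighth note = 1; quarter = 2; eighth note = 1; eighth = 1.
Sum: 2 + 4 + 2 + 1 + 1 + 2 + 1 + 1 = 14.
14 equals 14, so the answer is Yes.

Yes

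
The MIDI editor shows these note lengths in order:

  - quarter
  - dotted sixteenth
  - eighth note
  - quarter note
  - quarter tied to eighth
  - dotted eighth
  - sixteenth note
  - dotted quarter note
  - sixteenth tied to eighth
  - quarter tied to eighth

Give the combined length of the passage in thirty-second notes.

Working in thirty-second notes: quarter = 8; dotted sixteenth = 3; eighth note = 4; quarter note = 8; quarter tied to eighth (quarter + eighth) = 12; dotted eighth = 6; sixteenth note = 2; dotted quarter note = 12; sixteenth tied to eighth (sixteenth + eighth) = 6; quarter tied to eighth (quarter + eighth) = 12.
Altogether 8 + 3 + 4 + 8 + 12 + 6 + 2 + 12 + 6 + 12 = 73 thirty-second notes.

73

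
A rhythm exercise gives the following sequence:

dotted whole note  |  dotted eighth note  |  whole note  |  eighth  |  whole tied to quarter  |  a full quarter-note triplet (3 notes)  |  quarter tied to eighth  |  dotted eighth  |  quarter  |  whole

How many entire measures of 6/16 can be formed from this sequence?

17

One bar of 6/16 = 6 sixteenth notes.
Express everything in sixteenth notes: dotted whole note = 24; dotted eighth note = 3; whole note = 16; eighth = 2; whole tied to quarter (whole + quarter) = 20; a full quarter-note triplet (3 notes) (three triplet quarters span one half) = 8; quarter tied to eighth (quarter + eighth) = 6; dotted eighth = 3; quarter = 4; whole = 16.
Total: 24 + 3 + 16 + 2 + 20 + 8 + 6 + 3 + 4 + 16 = 102.
102 ÷ 6 = 17 complete bars with 0 left over.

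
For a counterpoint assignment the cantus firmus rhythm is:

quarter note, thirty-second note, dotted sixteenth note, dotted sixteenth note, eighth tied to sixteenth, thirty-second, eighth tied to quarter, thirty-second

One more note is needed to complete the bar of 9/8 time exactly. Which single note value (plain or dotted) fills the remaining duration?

thirty-second note

The bar of 9/8 = 36 thirty-second notes.
Working in thirty-second notes: quarter note = 8; thirty-second note = 1; dotted sixteenth note = 3; dotted sixteenth note = 3; eighth tied to sixteenth (eighth + sixteenth) = 6; thirty-second = 1; eighth tied to quarter (eighth + quarter) = 12; thirty-second = 1.
Total: 8 + 1 + 3 + 3 + 6 + 1 + 12 + 1 = 35.
Remaining: 36 − 35 = 1 thirty-second note, which is a thirty-second note.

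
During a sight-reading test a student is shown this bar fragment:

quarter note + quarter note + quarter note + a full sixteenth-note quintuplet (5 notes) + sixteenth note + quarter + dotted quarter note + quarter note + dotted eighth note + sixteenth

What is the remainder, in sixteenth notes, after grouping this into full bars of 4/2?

3

One bar of 4/2 = 32 sixteenth notes.
Each duration in sixteenth notes: quarter note = 4; quarter note = 4; quarter note = 4; a full sixteenth-note quintuplet (5 notes) (five quintuplet sixteenths span one quarter) = 4; sixteenth note = 1; quarter = 4; dotted quarter note = 6; quarter note = 4; dotted eighth note = 3; sixteenth = 1.
Altogether 4 + 4 + 4 + 4 + 1 + 4 + 6 + 4 + 3 + 1 = 35.
35 ÷ 32 = 1 complete bar with 3 sixteenth notes remaining.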